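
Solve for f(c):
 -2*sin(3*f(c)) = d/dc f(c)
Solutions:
 f(c) = -acos((-C1 - exp(12*c))/(C1 - exp(12*c)))/3 + 2*pi/3
 f(c) = acos((-C1 - exp(12*c))/(C1 - exp(12*c)))/3


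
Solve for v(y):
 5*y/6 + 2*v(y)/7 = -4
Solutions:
 v(y) = -35*y/12 - 14


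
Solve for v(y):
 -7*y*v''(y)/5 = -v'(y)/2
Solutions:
 v(y) = C1 + C2*y^(19/14)


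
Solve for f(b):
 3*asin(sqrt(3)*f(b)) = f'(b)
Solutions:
 Integral(1/asin(sqrt(3)*_y), (_y, f(b))) = C1 + 3*b


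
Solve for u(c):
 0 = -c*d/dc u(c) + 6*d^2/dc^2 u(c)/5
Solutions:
 u(c) = C1 + C2*erfi(sqrt(15)*c/6)


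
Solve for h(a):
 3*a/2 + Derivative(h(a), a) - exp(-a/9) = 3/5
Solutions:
 h(a) = C1 - 3*a^2/4 + 3*a/5 - 9*exp(-a/9)


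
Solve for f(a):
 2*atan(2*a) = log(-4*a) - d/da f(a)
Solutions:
 f(a) = C1 + a*log(-a) - 2*a*atan(2*a) - a + 2*a*log(2) + log(4*a^2 + 1)/2


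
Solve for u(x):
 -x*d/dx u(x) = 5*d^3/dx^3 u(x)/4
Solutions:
 u(x) = C1 + Integral(C2*airyai(-10^(2/3)*x/5) + C3*airybi(-10^(2/3)*x/5), x)


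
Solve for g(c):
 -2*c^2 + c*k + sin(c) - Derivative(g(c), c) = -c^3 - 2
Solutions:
 g(c) = C1 + c^4/4 - 2*c^3/3 + c^2*k/2 + 2*c - cos(c)


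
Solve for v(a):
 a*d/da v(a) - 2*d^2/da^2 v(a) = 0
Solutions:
 v(a) = C1 + C2*erfi(a/2)


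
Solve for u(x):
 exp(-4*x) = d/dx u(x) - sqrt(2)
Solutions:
 u(x) = C1 + sqrt(2)*x - exp(-4*x)/4


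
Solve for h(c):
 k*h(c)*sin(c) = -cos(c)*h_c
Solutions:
 h(c) = C1*exp(k*log(cos(c)))


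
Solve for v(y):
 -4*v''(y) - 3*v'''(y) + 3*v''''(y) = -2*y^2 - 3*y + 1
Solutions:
 v(y) = C1 + C2*y + C3*exp(y*(3 - sqrt(57))/6) + C4*exp(y*(3 + sqrt(57))/6) + y^4/24 + y^2/4


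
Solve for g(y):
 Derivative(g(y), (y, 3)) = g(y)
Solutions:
 g(y) = C3*exp(y) + (C1*sin(sqrt(3)*y/2) + C2*cos(sqrt(3)*y/2))*exp(-y/2)


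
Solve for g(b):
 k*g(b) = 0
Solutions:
 g(b) = 0


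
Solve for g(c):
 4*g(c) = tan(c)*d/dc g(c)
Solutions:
 g(c) = C1*sin(c)^4


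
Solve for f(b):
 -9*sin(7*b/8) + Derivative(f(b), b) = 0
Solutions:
 f(b) = C1 - 72*cos(7*b/8)/7


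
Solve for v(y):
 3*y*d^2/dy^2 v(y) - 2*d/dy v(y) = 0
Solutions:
 v(y) = C1 + C2*y^(5/3)


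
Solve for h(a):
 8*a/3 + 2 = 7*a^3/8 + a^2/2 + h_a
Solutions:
 h(a) = C1 - 7*a^4/32 - a^3/6 + 4*a^2/3 + 2*a


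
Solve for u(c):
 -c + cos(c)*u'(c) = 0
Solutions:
 u(c) = C1 + Integral(c/cos(c), c)


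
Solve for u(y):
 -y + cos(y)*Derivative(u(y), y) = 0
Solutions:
 u(y) = C1 + Integral(y/cos(y), y)


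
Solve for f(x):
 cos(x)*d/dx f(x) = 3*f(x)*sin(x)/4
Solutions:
 f(x) = C1/cos(x)^(3/4)


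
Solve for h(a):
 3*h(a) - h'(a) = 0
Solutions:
 h(a) = C1*exp(3*a)


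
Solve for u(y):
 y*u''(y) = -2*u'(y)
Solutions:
 u(y) = C1 + C2/y


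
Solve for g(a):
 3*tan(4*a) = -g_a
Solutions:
 g(a) = C1 + 3*log(cos(4*a))/4


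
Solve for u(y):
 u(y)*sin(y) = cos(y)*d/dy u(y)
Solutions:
 u(y) = C1/cos(y)


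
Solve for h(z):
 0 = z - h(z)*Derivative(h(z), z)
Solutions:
 h(z) = -sqrt(C1 + z^2)
 h(z) = sqrt(C1 + z^2)


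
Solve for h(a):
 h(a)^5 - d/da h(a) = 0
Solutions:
 h(a) = -(-1/(C1 + 4*a))^(1/4)
 h(a) = (-1/(C1 + 4*a))^(1/4)
 h(a) = -I*(-1/(C1 + 4*a))^(1/4)
 h(a) = I*(-1/(C1 + 4*a))^(1/4)


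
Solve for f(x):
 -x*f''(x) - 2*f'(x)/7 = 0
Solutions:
 f(x) = C1 + C2*x^(5/7)


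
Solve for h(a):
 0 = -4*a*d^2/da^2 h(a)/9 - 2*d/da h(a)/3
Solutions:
 h(a) = C1 + C2/sqrt(a)


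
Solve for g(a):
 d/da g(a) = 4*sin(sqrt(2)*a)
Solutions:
 g(a) = C1 - 2*sqrt(2)*cos(sqrt(2)*a)


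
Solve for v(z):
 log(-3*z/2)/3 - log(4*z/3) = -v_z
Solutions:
 v(z) = C1 + 2*z*log(z)/3 + z*(-4*log(3) - 2 + 7*log(2) - I*pi)/3


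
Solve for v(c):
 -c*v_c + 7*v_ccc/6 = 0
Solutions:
 v(c) = C1 + Integral(C2*airyai(6^(1/3)*7^(2/3)*c/7) + C3*airybi(6^(1/3)*7^(2/3)*c/7), c)


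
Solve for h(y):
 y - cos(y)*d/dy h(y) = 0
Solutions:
 h(y) = C1 + Integral(y/cos(y), y)


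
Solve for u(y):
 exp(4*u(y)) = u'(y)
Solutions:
 u(y) = log(-(-1/(C1 + 4*y))^(1/4))
 u(y) = log(-1/(C1 + 4*y))/4
 u(y) = log(-I*(-1/(C1 + 4*y))^(1/4))
 u(y) = log(I*(-1/(C1 + 4*y))^(1/4))


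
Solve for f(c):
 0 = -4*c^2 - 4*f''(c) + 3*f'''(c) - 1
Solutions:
 f(c) = C1 + C2*c + C3*exp(4*c/3) - c^4/12 - c^3/4 - 11*c^2/16


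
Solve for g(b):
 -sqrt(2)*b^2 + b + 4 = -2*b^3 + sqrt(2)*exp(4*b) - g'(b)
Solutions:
 g(b) = C1 - b^4/2 + sqrt(2)*b^3/3 - b^2/2 - 4*b + sqrt(2)*exp(4*b)/4


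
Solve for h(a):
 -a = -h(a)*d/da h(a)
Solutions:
 h(a) = -sqrt(C1 + a^2)
 h(a) = sqrt(C1 + a^2)


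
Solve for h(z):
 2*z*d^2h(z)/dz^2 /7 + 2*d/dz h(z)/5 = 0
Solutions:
 h(z) = C1 + C2/z^(2/5)


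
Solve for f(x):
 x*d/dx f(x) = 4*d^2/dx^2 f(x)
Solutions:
 f(x) = C1 + C2*erfi(sqrt(2)*x/4)


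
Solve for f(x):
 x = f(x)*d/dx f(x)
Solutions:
 f(x) = -sqrt(C1 + x^2)
 f(x) = sqrt(C1 + x^2)


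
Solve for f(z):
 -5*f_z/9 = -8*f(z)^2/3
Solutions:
 f(z) = -5/(C1 + 24*z)


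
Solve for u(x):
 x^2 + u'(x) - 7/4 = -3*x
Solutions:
 u(x) = C1 - x^3/3 - 3*x^2/2 + 7*x/4


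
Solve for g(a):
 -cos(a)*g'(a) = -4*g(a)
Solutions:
 g(a) = C1*(sin(a)^2 + 2*sin(a) + 1)/(sin(a)^2 - 2*sin(a) + 1)


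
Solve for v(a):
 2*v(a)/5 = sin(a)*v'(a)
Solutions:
 v(a) = C1*(cos(a) - 1)^(1/5)/(cos(a) + 1)^(1/5)


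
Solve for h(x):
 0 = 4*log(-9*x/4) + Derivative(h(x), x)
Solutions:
 h(x) = C1 - 4*x*log(-x) + 4*x*(-2*log(3) + 1 + 2*log(2))


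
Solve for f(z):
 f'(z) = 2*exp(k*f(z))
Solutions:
 f(z) = Piecewise((log(-1/(C1*k + 2*k*z))/k, Ne(k, 0)), (nan, True))
 f(z) = Piecewise((C1 + 2*z, Eq(k, 0)), (nan, True))


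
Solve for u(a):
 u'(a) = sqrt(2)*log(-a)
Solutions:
 u(a) = C1 + sqrt(2)*a*log(-a) - sqrt(2)*a


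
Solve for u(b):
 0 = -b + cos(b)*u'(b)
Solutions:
 u(b) = C1 + Integral(b/cos(b), b)


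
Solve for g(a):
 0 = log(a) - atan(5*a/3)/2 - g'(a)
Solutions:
 g(a) = C1 + a*log(a) - a*atan(5*a/3)/2 - a + 3*log(25*a^2 + 9)/20


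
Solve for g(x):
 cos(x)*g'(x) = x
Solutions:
 g(x) = C1 + Integral(x/cos(x), x)


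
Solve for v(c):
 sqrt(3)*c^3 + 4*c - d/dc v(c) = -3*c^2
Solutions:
 v(c) = C1 + sqrt(3)*c^4/4 + c^3 + 2*c^2


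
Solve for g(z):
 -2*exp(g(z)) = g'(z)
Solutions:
 g(z) = log(1/(C1 + 2*z))


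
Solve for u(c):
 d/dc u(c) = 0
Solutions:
 u(c) = C1


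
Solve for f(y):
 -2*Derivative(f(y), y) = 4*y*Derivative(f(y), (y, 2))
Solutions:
 f(y) = C1 + C2*sqrt(y)


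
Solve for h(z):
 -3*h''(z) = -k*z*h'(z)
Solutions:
 h(z) = Piecewise((-sqrt(6)*sqrt(pi)*C1*erf(sqrt(6)*z*sqrt(-k)/6)/(2*sqrt(-k)) - C2, (k > 0) | (k < 0)), (-C1*z - C2, True))


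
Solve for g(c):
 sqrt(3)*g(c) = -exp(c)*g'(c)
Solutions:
 g(c) = C1*exp(sqrt(3)*exp(-c))


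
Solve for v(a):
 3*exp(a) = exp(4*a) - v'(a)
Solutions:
 v(a) = C1 + exp(4*a)/4 - 3*exp(a)


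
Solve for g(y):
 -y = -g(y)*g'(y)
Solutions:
 g(y) = -sqrt(C1 + y^2)
 g(y) = sqrt(C1 + y^2)


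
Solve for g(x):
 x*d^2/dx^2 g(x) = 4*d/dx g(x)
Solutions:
 g(x) = C1 + C2*x^5


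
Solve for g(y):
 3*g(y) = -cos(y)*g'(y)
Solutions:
 g(y) = C1*(sin(y) - 1)^(3/2)/(sin(y) + 1)^(3/2)


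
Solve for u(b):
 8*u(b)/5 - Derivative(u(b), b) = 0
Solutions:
 u(b) = C1*exp(8*b/5)


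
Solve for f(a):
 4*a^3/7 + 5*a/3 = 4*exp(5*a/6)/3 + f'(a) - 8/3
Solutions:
 f(a) = C1 + a^4/7 + 5*a^2/6 + 8*a/3 - 8*exp(5*a/6)/5


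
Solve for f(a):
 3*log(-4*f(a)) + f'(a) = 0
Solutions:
 Integral(1/(log(-_y) + 2*log(2)), (_y, f(a)))/3 = C1 - a


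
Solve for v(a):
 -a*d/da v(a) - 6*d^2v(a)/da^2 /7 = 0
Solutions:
 v(a) = C1 + C2*erf(sqrt(21)*a/6)


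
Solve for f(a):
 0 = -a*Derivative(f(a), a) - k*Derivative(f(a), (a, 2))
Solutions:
 f(a) = C1 + C2*sqrt(k)*erf(sqrt(2)*a*sqrt(1/k)/2)


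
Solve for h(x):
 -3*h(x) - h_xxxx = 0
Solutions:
 h(x) = (C1*sin(sqrt(2)*3^(1/4)*x/2) + C2*cos(sqrt(2)*3^(1/4)*x/2))*exp(-sqrt(2)*3^(1/4)*x/2) + (C3*sin(sqrt(2)*3^(1/4)*x/2) + C4*cos(sqrt(2)*3^(1/4)*x/2))*exp(sqrt(2)*3^(1/4)*x/2)


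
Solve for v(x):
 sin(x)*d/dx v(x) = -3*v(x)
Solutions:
 v(x) = C1*(cos(x) + 1)^(3/2)/(cos(x) - 1)^(3/2)


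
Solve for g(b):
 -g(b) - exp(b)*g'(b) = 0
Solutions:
 g(b) = C1*exp(exp(-b))


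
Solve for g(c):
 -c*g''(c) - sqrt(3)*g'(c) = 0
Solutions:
 g(c) = C1 + C2*c^(1 - sqrt(3))


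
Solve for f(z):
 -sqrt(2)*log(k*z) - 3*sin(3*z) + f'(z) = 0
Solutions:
 f(z) = C1 + sqrt(2)*z*(log(k*z) - 1) - cos(3*z)


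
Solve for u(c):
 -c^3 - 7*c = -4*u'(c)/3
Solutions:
 u(c) = C1 + 3*c^4/16 + 21*c^2/8


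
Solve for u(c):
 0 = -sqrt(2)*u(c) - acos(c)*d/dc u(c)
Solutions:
 u(c) = C1*exp(-sqrt(2)*Integral(1/acos(c), c))


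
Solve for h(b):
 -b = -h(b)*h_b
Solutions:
 h(b) = -sqrt(C1 + b^2)
 h(b) = sqrt(C1 + b^2)


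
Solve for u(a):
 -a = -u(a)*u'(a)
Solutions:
 u(a) = -sqrt(C1 + a^2)
 u(a) = sqrt(C1 + a^2)


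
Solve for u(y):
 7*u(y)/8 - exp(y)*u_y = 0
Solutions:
 u(y) = C1*exp(-7*exp(-y)/8)


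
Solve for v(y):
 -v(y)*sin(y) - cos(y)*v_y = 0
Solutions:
 v(y) = C1*cos(y)


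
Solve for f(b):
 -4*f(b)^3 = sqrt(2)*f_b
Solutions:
 f(b) = -sqrt(2)*sqrt(-1/(C1 - 2*sqrt(2)*b))/2
 f(b) = sqrt(2)*sqrt(-1/(C1 - 2*sqrt(2)*b))/2


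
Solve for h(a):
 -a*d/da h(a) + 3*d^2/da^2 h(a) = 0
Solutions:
 h(a) = C1 + C2*erfi(sqrt(6)*a/6)


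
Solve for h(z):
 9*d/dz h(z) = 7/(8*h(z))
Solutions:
 h(z) = -sqrt(C1 + 7*z)/6
 h(z) = sqrt(C1 + 7*z)/6


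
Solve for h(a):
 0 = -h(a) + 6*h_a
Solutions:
 h(a) = C1*exp(a/6)


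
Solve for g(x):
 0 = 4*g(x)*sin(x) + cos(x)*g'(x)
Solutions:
 g(x) = C1*cos(x)^4


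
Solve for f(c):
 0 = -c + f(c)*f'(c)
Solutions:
 f(c) = -sqrt(C1 + c^2)
 f(c) = sqrt(C1 + c^2)


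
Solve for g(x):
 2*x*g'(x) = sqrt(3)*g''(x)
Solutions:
 g(x) = C1 + C2*erfi(3^(3/4)*x/3)


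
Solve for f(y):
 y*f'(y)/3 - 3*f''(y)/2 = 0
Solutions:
 f(y) = C1 + C2*erfi(y/3)


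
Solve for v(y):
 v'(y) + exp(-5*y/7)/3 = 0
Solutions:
 v(y) = C1 + 7*exp(-5*y/7)/15


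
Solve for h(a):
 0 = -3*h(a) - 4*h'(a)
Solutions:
 h(a) = C1*exp(-3*a/4)


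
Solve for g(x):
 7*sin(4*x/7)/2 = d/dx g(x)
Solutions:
 g(x) = C1 - 49*cos(4*x/7)/8


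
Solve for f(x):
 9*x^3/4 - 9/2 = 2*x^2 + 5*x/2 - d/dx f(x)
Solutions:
 f(x) = C1 - 9*x^4/16 + 2*x^3/3 + 5*x^2/4 + 9*x/2


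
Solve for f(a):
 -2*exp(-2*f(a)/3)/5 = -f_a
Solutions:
 f(a) = 3*log(-sqrt(C1 + 2*a)) - 3*log(15) + 3*log(30)/2
 f(a) = 3*log(C1 + 2*a)/2 - 3*log(15) + 3*log(30)/2


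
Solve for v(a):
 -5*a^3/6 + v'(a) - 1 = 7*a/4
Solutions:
 v(a) = C1 + 5*a^4/24 + 7*a^2/8 + a


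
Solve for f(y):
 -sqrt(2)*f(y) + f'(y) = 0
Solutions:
 f(y) = C1*exp(sqrt(2)*y)


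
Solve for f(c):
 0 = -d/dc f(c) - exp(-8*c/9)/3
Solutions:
 f(c) = C1 + 3*exp(-8*c/9)/8


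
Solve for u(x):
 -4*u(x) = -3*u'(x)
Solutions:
 u(x) = C1*exp(4*x/3)


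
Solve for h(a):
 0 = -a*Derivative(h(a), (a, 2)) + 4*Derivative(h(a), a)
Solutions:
 h(a) = C1 + C2*a^5


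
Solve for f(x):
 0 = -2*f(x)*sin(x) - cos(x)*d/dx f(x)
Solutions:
 f(x) = C1*cos(x)^2


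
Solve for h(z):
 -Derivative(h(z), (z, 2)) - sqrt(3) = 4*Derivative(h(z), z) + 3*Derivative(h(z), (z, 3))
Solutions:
 h(z) = C1 - sqrt(3)*z/4 + (C2*sin(sqrt(47)*z/6) + C3*cos(sqrt(47)*z/6))*exp(-z/6)


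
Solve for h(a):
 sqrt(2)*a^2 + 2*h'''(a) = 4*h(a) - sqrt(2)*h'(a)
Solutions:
 h(a) = C1*exp(a*(-6*(1 + sqrt(sqrt(2)/108 + 1))^(1/3) + sqrt(2)/(1 + sqrt(sqrt(2)/108 + 1))^(1/3))/12)*sin(a*(sqrt(6)/(1 + sqrt(sqrt(2)/108 + 1))^(1/3) + 6*sqrt(3)*(1 + sqrt(sqrt(2)/108 + 1))^(1/3))/12) + C2*exp(a*(-6*(1 + sqrt(sqrt(2)/108 + 1))^(1/3) + sqrt(2)/(1 + sqrt(sqrt(2)/108 + 1))^(1/3))/12)*cos(a*(sqrt(6)/(1 + sqrt(sqrt(2)/108 + 1))^(1/3) + 6*sqrt(3)*(1 + sqrt(sqrt(2)/108 + 1))^(1/3))/12) + C3*exp(a*(-sqrt(2)/(6*(1 + sqrt(sqrt(2)/108 + 1))^(1/3)) + (1 + sqrt(sqrt(2)/108 + 1))^(1/3))) + sqrt(2)*a^2/4 + a/4 + sqrt(2)/16


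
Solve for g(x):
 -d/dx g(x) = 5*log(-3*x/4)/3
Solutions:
 g(x) = C1 - 5*x*log(-x)/3 + 5*x*(-log(3) + 1 + 2*log(2))/3


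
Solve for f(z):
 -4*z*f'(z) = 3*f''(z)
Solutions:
 f(z) = C1 + C2*erf(sqrt(6)*z/3)


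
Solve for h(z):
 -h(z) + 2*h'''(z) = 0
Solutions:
 h(z) = C3*exp(2^(2/3)*z/2) + (C1*sin(2^(2/3)*sqrt(3)*z/4) + C2*cos(2^(2/3)*sqrt(3)*z/4))*exp(-2^(2/3)*z/4)


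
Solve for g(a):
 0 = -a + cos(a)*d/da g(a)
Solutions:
 g(a) = C1 + Integral(a/cos(a), a)


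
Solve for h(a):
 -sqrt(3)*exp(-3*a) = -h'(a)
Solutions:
 h(a) = C1 - sqrt(3)*exp(-3*a)/3


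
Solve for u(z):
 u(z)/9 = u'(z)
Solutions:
 u(z) = C1*exp(z/9)


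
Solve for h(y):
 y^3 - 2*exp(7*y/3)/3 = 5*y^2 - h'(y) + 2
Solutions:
 h(y) = C1 - y^4/4 + 5*y^3/3 + 2*y + 2*exp(7*y/3)/7


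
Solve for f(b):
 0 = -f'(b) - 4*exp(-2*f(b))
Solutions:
 f(b) = log(-sqrt(C1 - 8*b))
 f(b) = log(C1 - 8*b)/2


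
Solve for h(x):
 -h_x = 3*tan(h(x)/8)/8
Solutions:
 h(x) = -8*asin(C1*exp(-3*x/64)) + 8*pi
 h(x) = 8*asin(C1*exp(-3*x/64))


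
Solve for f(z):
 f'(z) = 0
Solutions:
 f(z) = C1


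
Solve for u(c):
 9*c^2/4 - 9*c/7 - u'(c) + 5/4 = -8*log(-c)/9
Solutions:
 u(c) = C1 + 3*c^3/4 - 9*c^2/14 + 8*c*log(-c)/9 + 13*c/36


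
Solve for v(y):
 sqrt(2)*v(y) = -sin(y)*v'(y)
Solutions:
 v(y) = C1*(cos(y) + 1)^(sqrt(2)/2)/(cos(y) - 1)^(sqrt(2)/2)


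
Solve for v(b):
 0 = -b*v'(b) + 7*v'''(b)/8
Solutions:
 v(b) = C1 + Integral(C2*airyai(2*7^(2/3)*b/7) + C3*airybi(2*7^(2/3)*b/7), b)


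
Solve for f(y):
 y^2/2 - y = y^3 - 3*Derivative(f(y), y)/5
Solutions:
 f(y) = C1 + 5*y^4/12 - 5*y^3/18 + 5*y^2/6


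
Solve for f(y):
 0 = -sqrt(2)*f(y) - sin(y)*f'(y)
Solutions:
 f(y) = C1*(cos(y) + 1)^(sqrt(2)/2)/(cos(y) - 1)^(sqrt(2)/2)


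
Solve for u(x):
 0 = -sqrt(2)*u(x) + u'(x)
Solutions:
 u(x) = C1*exp(sqrt(2)*x)


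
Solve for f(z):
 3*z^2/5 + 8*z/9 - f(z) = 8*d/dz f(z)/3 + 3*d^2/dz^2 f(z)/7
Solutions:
 f(z) = C1*exp(z*(-28 + sqrt(595))/9) + C2*exp(-z*(sqrt(595) + 28)/9) + 3*z^2/5 - 104*z/45 + 5338/945


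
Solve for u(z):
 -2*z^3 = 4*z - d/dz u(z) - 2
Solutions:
 u(z) = C1 + z^4/2 + 2*z^2 - 2*z


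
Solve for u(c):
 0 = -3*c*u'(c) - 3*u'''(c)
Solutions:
 u(c) = C1 + Integral(C2*airyai(-c) + C3*airybi(-c), c)


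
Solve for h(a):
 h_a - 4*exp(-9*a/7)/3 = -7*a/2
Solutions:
 h(a) = C1 - 7*a^2/4 - 28*exp(-9*a/7)/27


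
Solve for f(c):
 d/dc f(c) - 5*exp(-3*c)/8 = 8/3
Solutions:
 f(c) = C1 + 8*c/3 - 5*exp(-3*c)/24


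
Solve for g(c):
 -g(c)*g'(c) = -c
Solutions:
 g(c) = -sqrt(C1 + c^2)
 g(c) = sqrt(C1 + c^2)


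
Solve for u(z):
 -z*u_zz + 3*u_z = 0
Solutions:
 u(z) = C1 + C2*z^4


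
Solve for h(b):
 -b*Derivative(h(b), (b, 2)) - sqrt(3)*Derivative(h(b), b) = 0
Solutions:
 h(b) = C1 + C2*b^(1 - sqrt(3))


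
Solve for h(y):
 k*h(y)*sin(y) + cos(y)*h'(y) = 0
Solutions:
 h(y) = C1*exp(k*log(cos(y)))


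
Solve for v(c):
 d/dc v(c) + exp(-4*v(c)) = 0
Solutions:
 v(c) = log(-I*(C1 - 4*c)^(1/4))
 v(c) = log(I*(C1 - 4*c)^(1/4))
 v(c) = log(-(C1 - 4*c)^(1/4))
 v(c) = log(C1 - 4*c)/4


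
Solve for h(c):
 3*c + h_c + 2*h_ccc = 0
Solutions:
 h(c) = C1 + C2*sin(sqrt(2)*c/2) + C3*cos(sqrt(2)*c/2) - 3*c^2/2


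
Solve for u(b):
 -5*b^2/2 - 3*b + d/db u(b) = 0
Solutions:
 u(b) = C1 + 5*b^3/6 + 3*b^2/2


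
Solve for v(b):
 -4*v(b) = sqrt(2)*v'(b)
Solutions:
 v(b) = C1*exp(-2*sqrt(2)*b)


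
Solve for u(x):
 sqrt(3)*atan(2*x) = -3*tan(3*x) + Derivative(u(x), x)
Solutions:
 u(x) = C1 + sqrt(3)*(x*atan(2*x) - log(4*x^2 + 1)/4) - log(cos(3*x))


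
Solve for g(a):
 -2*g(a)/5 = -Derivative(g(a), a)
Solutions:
 g(a) = C1*exp(2*a/5)


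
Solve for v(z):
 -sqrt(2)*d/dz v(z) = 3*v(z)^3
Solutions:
 v(z) = -sqrt(-1/(C1 - 3*sqrt(2)*z))
 v(z) = sqrt(-1/(C1 - 3*sqrt(2)*z))


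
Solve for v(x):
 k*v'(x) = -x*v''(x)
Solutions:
 v(x) = C1 + x^(1 - re(k))*(C2*sin(log(x)*Abs(im(k))) + C3*cos(log(x)*im(k)))


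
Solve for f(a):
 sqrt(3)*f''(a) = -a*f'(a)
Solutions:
 f(a) = C1 + C2*erf(sqrt(2)*3^(3/4)*a/6)


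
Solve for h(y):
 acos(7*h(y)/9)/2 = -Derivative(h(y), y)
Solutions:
 Integral(1/acos(7*_y/9), (_y, h(y))) = C1 - y/2


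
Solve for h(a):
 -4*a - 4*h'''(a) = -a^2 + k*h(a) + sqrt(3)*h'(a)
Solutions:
 h(a) = C1*exp(a*(-3^(2/3)*(3*k + sqrt(9*k^2 + sqrt(3)))^(1/3) + 3^(5/6)/(3*k + sqrt(9*k^2 + sqrt(3)))^(1/3))/6) + C2*exp(a*(3^(2/3)*(3*k + sqrt(9*k^2 + sqrt(3)))^(1/3)/12 - 3^(1/6)*I*(3*k + sqrt(9*k^2 + sqrt(3)))^(1/3)/4 + sqrt(3)/((-3^(2/3) + 3*3^(1/6)*I)*(3*k + sqrt(9*k^2 + sqrt(3)))^(1/3)))) + C3*exp(a*(3^(2/3)*(3*k + sqrt(9*k^2 + sqrt(3)))^(1/3)/12 + 3^(1/6)*I*(3*k + sqrt(9*k^2 + sqrt(3)))^(1/3)/4 - sqrt(3)/((3^(2/3) + 3*3^(1/6)*I)*(3*k + sqrt(9*k^2 + sqrt(3)))^(1/3)))) + a^2/k - 4*a/k - 2*sqrt(3)*a/k^2 + 4*sqrt(3)/k^2 + 6/k^3


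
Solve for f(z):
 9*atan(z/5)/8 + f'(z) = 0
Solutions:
 f(z) = C1 - 9*z*atan(z/5)/8 + 45*log(z^2 + 25)/16


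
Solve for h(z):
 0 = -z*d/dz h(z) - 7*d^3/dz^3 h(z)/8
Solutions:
 h(z) = C1 + Integral(C2*airyai(-2*7^(2/3)*z/7) + C3*airybi(-2*7^(2/3)*z/7), z)


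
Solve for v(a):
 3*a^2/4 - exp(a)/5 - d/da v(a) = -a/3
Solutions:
 v(a) = C1 + a^3/4 + a^2/6 - exp(a)/5


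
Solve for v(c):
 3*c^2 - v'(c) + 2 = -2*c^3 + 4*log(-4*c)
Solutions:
 v(c) = C1 + c^4/2 + c^3 - 4*c*log(-c) + 2*c*(3 - 4*log(2))


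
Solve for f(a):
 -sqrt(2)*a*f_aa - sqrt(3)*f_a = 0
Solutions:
 f(a) = C1 + C2*a^(1 - sqrt(6)/2)


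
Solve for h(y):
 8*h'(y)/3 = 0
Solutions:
 h(y) = C1


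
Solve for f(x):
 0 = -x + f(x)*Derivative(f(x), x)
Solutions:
 f(x) = -sqrt(C1 + x^2)
 f(x) = sqrt(C1 + x^2)


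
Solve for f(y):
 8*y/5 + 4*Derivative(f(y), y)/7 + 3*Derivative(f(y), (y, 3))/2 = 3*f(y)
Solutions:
 f(y) = C1*exp(y*(-63*(1 + sqrt(1753913)/1323)^(1/3) + 8/(1 + sqrt(1753913)/1323)^(1/3))/126)*sin(sqrt(3)*y*(8/(1 + sqrt(1753913)/1323)^(1/3) + 63*(1 + sqrt(1753913)/1323)^(1/3))/126) + C2*exp(y*(-63*(1 + sqrt(1753913)/1323)^(1/3) + 8/(1 + sqrt(1753913)/1323)^(1/3))/126)*cos(sqrt(3)*y*(8/(1 + sqrt(1753913)/1323)^(1/3) + 63*(1 + sqrt(1753913)/1323)^(1/3))/126) + C3*exp(y*(-8/(63*(1 + sqrt(1753913)/1323)^(1/3)) + (1 + sqrt(1753913)/1323)^(1/3))) + 8*y/15 + 32/315


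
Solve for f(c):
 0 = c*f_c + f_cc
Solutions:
 f(c) = C1 + C2*erf(sqrt(2)*c/2)


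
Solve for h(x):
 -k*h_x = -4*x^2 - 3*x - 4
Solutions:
 h(x) = C1 + 4*x^3/(3*k) + 3*x^2/(2*k) + 4*x/k


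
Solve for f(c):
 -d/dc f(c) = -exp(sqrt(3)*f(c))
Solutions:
 f(c) = sqrt(3)*(2*log(-1/(C1 + c)) - log(3))/6


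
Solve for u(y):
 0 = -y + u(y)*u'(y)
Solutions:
 u(y) = -sqrt(C1 + y^2)
 u(y) = sqrt(C1 + y^2)


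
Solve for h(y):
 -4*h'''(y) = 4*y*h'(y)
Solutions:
 h(y) = C1 + Integral(C2*airyai(-y) + C3*airybi(-y), y)


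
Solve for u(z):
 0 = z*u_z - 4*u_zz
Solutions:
 u(z) = C1 + C2*erfi(sqrt(2)*z/4)


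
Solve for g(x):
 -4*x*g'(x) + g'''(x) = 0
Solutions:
 g(x) = C1 + Integral(C2*airyai(2^(2/3)*x) + C3*airybi(2^(2/3)*x), x)


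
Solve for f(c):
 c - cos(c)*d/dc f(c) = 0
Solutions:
 f(c) = C1 + Integral(c/cos(c), c)


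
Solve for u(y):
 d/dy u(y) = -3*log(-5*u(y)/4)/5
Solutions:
 5*Integral(1/(log(-_y) - 2*log(2) + log(5)), (_y, u(y)))/3 = C1 - y


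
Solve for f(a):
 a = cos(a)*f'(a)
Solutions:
 f(a) = C1 + Integral(a/cos(a), a)


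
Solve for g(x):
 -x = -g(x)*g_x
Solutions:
 g(x) = -sqrt(C1 + x^2)
 g(x) = sqrt(C1 + x^2)


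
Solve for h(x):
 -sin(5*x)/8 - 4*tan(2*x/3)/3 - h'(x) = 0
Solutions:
 h(x) = C1 + 2*log(cos(2*x/3)) + cos(5*x)/40


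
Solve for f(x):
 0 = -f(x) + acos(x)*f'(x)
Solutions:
 f(x) = C1*exp(Integral(1/acos(x), x))


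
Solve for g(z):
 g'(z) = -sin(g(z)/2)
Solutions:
 g(z) = -2*acos((-C1 - exp(z))/(C1 - exp(z))) + 4*pi
 g(z) = 2*acos((-C1 - exp(z))/(C1 - exp(z)))


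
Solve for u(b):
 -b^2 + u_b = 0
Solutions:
 u(b) = C1 + b^3/3


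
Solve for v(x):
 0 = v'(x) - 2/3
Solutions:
 v(x) = C1 + 2*x/3


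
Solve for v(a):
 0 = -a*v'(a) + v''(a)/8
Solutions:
 v(a) = C1 + C2*erfi(2*a)


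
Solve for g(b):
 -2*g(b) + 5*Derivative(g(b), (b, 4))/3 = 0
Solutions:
 g(b) = C1*exp(-5^(3/4)*6^(1/4)*b/5) + C2*exp(5^(3/4)*6^(1/4)*b/5) + C3*sin(5^(3/4)*6^(1/4)*b/5) + C4*cos(5^(3/4)*6^(1/4)*b/5)


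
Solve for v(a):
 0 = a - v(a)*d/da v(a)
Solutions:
 v(a) = -sqrt(C1 + a^2)
 v(a) = sqrt(C1 + a^2)


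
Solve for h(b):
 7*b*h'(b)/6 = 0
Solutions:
 h(b) = C1


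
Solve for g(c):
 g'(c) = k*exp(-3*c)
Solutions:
 g(c) = C1 - k*exp(-3*c)/3


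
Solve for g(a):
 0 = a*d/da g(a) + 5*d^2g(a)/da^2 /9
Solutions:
 g(a) = C1 + C2*erf(3*sqrt(10)*a/10)


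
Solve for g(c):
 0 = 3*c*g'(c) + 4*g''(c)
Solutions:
 g(c) = C1 + C2*erf(sqrt(6)*c/4)


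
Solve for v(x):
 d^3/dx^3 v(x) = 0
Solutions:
 v(x) = C1 + C2*x + C3*x^2


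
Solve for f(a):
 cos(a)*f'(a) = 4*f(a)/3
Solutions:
 f(a) = C1*(sin(a) + 1)^(2/3)/(sin(a) - 1)^(2/3)


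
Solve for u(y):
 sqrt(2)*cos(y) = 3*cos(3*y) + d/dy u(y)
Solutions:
 u(y) = C1 + sqrt(2)*sin(y) - sin(3*y)


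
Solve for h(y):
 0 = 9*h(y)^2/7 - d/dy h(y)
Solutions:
 h(y) = -7/(C1 + 9*y)


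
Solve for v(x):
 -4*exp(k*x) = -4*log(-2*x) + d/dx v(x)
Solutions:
 v(x) = C1 + 4*x*log(-x) + 4*x*(-1 + log(2)) + Piecewise((-4*exp(k*x)/k, Ne(k, 0)), (-4*x, True))


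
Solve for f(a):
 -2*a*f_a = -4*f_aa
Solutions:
 f(a) = C1 + C2*erfi(a/2)


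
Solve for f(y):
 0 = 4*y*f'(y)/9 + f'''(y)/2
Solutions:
 f(y) = C1 + Integral(C2*airyai(-2*3^(1/3)*y/3) + C3*airybi(-2*3^(1/3)*y/3), y)


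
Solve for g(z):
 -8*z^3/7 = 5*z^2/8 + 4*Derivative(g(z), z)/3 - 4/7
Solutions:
 g(z) = C1 - 3*z^4/14 - 5*z^3/32 + 3*z/7


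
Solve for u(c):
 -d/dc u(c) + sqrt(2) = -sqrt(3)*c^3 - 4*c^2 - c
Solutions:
 u(c) = C1 + sqrt(3)*c^4/4 + 4*c^3/3 + c^2/2 + sqrt(2)*c


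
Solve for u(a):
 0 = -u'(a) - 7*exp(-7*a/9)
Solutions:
 u(a) = C1 + 9*exp(-7*a/9)


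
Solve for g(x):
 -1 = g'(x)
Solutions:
 g(x) = C1 - x


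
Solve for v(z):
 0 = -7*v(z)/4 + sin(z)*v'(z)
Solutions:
 v(z) = C1*(cos(z) - 1)^(7/8)/(cos(z) + 1)^(7/8)


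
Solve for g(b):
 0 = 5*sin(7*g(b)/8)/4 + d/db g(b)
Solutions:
 5*b/4 + 4*log(cos(7*g(b)/8) - 1)/7 - 4*log(cos(7*g(b)/8) + 1)/7 = C1


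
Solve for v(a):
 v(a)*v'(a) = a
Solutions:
 v(a) = -sqrt(C1 + a^2)
 v(a) = sqrt(C1 + a^2)


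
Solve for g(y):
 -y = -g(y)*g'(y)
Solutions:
 g(y) = -sqrt(C1 + y^2)
 g(y) = sqrt(C1 + y^2)


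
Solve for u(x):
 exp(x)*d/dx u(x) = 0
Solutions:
 u(x) = C1


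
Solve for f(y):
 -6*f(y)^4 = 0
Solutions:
 f(y) = 0


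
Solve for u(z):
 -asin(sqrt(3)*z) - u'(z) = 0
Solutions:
 u(z) = C1 - z*asin(sqrt(3)*z) - sqrt(3)*sqrt(1 - 3*z^2)/3


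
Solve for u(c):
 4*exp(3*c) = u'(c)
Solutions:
 u(c) = C1 + 4*exp(3*c)/3


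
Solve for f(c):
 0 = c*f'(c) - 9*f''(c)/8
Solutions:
 f(c) = C1 + C2*erfi(2*c/3)


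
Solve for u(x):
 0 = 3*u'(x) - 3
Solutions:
 u(x) = C1 + x


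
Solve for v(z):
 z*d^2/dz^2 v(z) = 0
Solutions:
 v(z) = C1 + C2*z


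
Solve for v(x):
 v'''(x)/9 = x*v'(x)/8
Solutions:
 v(x) = C1 + Integral(C2*airyai(3^(2/3)*x/2) + C3*airybi(3^(2/3)*x/2), x)


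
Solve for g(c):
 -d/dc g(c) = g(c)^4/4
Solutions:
 g(c) = 2^(2/3)*(1/(C1 + 3*c))^(1/3)
 g(c) = (-6^(2/3) - 3*2^(2/3)*3^(1/6)*I)*(1/(C1 + c))^(1/3)/6
 g(c) = (-6^(2/3) + 3*2^(2/3)*3^(1/6)*I)*(1/(C1 + c))^(1/3)/6


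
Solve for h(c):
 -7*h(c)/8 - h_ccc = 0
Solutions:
 h(c) = C3*exp(-7^(1/3)*c/2) + (C1*sin(sqrt(3)*7^(1/3)*c/4) + C2*cos(sqrt(3)*7^(1/3)*c/4))*exp(7^(1/3)*c/4)


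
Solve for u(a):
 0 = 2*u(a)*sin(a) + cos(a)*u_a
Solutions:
 u(a) = C1*cos(a)^2


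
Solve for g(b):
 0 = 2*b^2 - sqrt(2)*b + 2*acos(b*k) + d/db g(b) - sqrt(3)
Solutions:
 g(b) = C1 - 2*b^3/3 + sqrt(2)*b^2/2 + sqrt(3)*b - 2*Piecewise((b*acos(b*k) - sqrt(-b^2*k^2 + 1)/k, Ne(k, 0)), (pi*b/2, True))


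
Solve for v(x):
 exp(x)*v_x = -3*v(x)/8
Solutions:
 v(x) = C1*exp(3*exp(-x)/8)


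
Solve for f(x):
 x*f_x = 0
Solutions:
 f(x) = C1


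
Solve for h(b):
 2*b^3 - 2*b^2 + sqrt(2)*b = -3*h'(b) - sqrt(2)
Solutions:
 h(b) = C1 - b^4/6 + 2*b^3/9 - sqrt(2)*b^2/6 - sqrt(2)*b/3


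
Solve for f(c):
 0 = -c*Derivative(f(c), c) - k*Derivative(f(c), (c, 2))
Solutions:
 f(c) = C1 + C2*sqrt(k)*erf(sqrt(2)*c*sqrt(1/k)/2)


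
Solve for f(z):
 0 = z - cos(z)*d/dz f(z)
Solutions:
 f(z) = C1 + Integral(z/cos(z), z)


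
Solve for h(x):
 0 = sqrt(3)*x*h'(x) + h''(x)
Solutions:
 h(x) = C1 + C2*erf(sqrt(2)*3^(1/4)*x/2)


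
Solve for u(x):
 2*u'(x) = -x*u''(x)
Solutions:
 u(x) = C1 + C2/x


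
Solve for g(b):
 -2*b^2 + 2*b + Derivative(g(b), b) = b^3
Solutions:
 g(b) = C1 + b^4/4 + 2*b^3/3 - b^2


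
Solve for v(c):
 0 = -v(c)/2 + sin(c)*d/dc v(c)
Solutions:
 v(c) = C1*(cos(c) - 1)^(1/4)/(cos(c) + 1)^(1/4)


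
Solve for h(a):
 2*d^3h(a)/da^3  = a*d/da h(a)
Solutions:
 h(a) = C1 + Integral(C2*airyai(2^(2/3)*a/2) + C3*airybi(2^(2/3)*a/2), a)


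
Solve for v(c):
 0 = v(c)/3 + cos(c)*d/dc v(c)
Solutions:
 v(c) = C1*(sin(c) - 1)^(1/6)/(sin(c) + 1)^(1/6)


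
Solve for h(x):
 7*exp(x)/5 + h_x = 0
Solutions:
 h(x) = C1 - 7*exp(x)/5


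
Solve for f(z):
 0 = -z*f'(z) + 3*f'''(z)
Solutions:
 f(z) = C1 + Integral(C2*airyai(3^(2/3)*z/3) + C3*airybi(3^(2/3)*z/3), z)


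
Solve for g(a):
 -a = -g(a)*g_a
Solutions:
 g(a) = -sqrt(C1 + a^2)
 g(a) = sqrt(C1 + a^2)


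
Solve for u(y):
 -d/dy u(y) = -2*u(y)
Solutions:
 u(y) = C1*exp(2*y)


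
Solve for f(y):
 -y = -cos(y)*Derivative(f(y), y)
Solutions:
 f(y) = C1 + Integral(y/cos(y), y)


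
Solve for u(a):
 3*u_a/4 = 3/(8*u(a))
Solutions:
 u(a) = -sqrt(C1 + a)
 u(a) = sqrt(C1 + a)


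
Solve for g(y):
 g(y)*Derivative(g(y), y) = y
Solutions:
 g(y) = -sqrt(C1 + y^2)
 g(y) = sqrt(C1 + y^2)


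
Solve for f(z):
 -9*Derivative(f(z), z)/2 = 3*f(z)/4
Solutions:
 f(z) = C1*exp(-z/6)


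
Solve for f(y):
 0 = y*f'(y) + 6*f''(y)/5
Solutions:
 f(y) = C1 + C2*erf(sqrt(15)*y/6)


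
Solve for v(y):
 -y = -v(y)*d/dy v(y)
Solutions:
 v(y) = -sqrt(C1 + y^2)
 v(y) = sqrt(C1 + y^2)


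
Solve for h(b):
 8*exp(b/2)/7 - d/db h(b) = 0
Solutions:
 h(b) = C1 + 16*exp(b/2)/7


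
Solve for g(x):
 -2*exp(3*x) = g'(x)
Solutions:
 g(x) = C1 - 2*exp(3*x)/3


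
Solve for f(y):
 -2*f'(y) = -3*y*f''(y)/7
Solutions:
 f(y) = C1 + C2*y^(17/3)


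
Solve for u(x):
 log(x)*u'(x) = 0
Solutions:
 u(x) = C1


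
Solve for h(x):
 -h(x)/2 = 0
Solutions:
 h(x) = 0


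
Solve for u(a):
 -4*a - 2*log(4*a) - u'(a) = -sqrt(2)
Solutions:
 u(a) = C1 - 2*a^2 - 2*a*log(a) - a*log(16) + sqrt(2)*a + 2*a


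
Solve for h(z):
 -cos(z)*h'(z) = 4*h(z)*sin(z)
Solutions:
 h(z) = C1*cos(z)^4


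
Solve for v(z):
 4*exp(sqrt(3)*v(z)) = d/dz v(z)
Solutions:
 v(z) = sqrt(3)*(2*log(-1/(C1 + 4*z)) - log(3))/6


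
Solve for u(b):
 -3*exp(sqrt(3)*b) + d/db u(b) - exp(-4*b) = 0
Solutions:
 u(b) = C1 + sqrt(3)*exp(sqrt(3)*b) - exp(-4*b)/4


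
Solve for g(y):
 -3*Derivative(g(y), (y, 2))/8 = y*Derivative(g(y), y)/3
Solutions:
 g(y) = C1 + C2*erf(2*y/3)


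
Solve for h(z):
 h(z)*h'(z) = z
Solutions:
 h(z) = -sqrt(C1 + z^2)
 h(z) = sqrt(C1 + z^2)


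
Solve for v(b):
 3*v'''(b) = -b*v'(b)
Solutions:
 v(b) = C1 + Integral(C2*airyai(-3^(2/3)*b/3) + C3*airybi(-3^(2/3)*b/3), b)


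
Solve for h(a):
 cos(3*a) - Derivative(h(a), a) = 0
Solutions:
 h(a) = C1 + sin(3*a)/3


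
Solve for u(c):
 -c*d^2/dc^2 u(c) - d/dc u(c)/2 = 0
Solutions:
 u(c) = C1 + C2*sqrt(c)


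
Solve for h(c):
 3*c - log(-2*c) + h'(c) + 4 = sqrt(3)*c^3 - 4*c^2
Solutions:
 h(c) = C1 + sqrt(3)*c^4/4 - 4*c^3/3 - 3*c^2/2 + c*log(-c) + c*(-5 + log(2))


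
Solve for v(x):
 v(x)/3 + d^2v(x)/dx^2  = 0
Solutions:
 v(x) = C1*sin(sqrt(3)*x/3) + C2*cos(sqrt(3)*x/3)


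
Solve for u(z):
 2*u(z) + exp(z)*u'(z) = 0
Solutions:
 u(z) = C1*exp(2*exp(-z))


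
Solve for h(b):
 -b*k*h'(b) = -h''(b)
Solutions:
 h(b) = Piecewise((-sqrt(2)*sqrt(pi)*C1*erf(sqrt(2)*b*sqrt(-k)/2)/(2*sqrt(-k)) - C2, (k > 0) | (k < 0)), (-C1*b - C2, True))


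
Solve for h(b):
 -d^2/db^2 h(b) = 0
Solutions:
 h(b) = C1 + C2*b


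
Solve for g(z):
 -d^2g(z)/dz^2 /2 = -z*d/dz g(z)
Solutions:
 g(z) = C1 + C2*erfi(z)


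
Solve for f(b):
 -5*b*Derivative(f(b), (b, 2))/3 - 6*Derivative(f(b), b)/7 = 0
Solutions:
 f(b) = C1 + C2*b^(17/35)


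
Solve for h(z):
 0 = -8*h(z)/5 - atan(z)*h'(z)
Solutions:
 h(z) = C1*exp(-8*Integral(1/atan(z), z)/5)


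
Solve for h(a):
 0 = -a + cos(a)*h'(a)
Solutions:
 h(a) = C1 + Integral(a/cos(a), a)


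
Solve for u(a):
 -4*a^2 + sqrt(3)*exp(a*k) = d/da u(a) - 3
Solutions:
 u(a) = C1 - 4*a^3/3 + 3*a + sqrt(3)*exp(a*k)/k


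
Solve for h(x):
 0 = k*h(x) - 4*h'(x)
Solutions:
 h(x) = C1*exp(k*x/4)


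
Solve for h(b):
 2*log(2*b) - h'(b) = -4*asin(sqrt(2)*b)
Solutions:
 h(b) = C1 + 2*b*log(b) + 4*b*asin(sqrt(2)*b) - 2*b + 2*b*log(2) + 2*sqrt(2)*sqrt(1 - 2*b^2)


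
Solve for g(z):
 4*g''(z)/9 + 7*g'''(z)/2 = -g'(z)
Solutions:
 g(z) = C1 + (C2*sin(sqrt(1118)*z/63) + C3*cos(sqrt(1118)*z/63))*exp(-4*z/63)


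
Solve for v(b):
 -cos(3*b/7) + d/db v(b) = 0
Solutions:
 v(b) = C1 + 7*sin(3*b/7)/3


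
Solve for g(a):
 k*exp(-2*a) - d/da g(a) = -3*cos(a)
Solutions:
 g(a) = C1 - k*exp(-2*a)/2 + 3*sin(a)


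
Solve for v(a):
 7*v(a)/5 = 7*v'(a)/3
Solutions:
 v(a) = C1*exp(3*a/5)


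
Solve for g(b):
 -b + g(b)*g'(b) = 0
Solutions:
 g(b) = -sqrt(C1 + b^2)
 g(b) = sqrt(C1 + b^2)


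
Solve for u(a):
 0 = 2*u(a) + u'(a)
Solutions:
 u(a) = C1*exp(-2*a)


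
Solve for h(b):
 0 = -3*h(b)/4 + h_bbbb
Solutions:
 h(b) = C1*exp(-sqrt(2)*3^(1/4)*b/2) + C2*exp(sqrt(2)*3^(1/4)*b/2) + C3*sin(sqrt(2)*3^(1/4)*b/2) + C4*cos(sqrt(2)*3^(1/4)*b/2)


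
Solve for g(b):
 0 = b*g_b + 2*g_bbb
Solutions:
 g(b) = C1 + Integral(C2*airyai(-2^(2/3)*b/2) + C3*airybi(-2^(2/3)*b/2), b)


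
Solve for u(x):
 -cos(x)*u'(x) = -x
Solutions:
 u(x) = C1 + Integral(x/cos(x), x)


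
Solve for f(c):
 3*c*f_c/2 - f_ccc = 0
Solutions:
 f(c) = C1 + Integral(C2*airyai(2^(2/3)*3^(1/3)*c/2) + C3*airybi(2^(2/3)*3^(1/3)*c/2), c)


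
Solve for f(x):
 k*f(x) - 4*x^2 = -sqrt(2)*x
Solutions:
 f(x) = x*(4*x - sqrt(2))/k


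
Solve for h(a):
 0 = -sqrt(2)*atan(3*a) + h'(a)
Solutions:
 h(a) = C1 + sqrt(2)*(a*atan(3*a) - log(9*a^2 + 1)/6)


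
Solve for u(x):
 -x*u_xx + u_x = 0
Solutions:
 u(x) = C1 + C2*x^2


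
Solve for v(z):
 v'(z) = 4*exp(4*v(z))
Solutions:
 v(z) = log(-(-1/(C1 + 16*z))^(1/4))
 v(z) = log(-1/(C1 + 16*z))/4
 v(z) = log(-I*(-1/(C1 + 16*z))^(1/4))
 v(z) = log(I*(-1/(C1 + 16*z))^(1/4))


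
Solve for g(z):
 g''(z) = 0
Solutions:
 g(z) = C1 + C2*z


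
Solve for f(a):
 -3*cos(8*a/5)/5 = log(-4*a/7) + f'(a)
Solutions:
 f(a) = C1 - a*log(-a) - 2*a*log(2) + a + a*log(7) - 3*sin(8*a/5)/8


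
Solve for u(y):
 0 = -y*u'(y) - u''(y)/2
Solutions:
 u(y) = C1 + C2*erf(y)


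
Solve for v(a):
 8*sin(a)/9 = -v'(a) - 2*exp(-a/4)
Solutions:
 v(a) = C1 + 8*cos(a)/9 + 8*exp(-a/4)


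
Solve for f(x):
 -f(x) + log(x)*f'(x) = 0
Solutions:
 f(x) = C1*exp(li(x))


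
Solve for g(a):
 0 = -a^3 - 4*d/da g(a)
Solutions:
 g(a) = C1 - a^4/16


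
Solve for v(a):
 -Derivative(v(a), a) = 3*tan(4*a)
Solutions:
 v(a) = C1 + 3*log(cos(4*a))/4


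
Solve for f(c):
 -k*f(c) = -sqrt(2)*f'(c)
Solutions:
 f(c) = C1*exp(sqrt(2)*c*k/2)


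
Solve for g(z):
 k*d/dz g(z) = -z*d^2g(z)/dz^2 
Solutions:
 g(z) = C1 + z^(1 - re(k))*(C2*sin(log(z)*Abs(im(k))) + C3*cos(log(z)*im(k)))


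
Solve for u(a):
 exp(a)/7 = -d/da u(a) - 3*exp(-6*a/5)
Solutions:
 u(a) = C1 - exp(a)/7 + 5*exp(-6*a/5)/2


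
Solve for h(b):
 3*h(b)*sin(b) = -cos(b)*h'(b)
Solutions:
 h(b) = C1*cos(b)^3


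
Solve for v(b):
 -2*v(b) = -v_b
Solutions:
 v(b) = C1*exp(2*b)


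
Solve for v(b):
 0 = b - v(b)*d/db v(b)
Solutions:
 v(b) = -sqrt(C1 + b^2)
 v(b) = sqrt(C1 + b^2)


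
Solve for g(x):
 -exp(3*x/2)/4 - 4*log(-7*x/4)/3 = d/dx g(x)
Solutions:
 g(x) = C1 - 4*x*log(-x)/3 + 4*x*(-log(7) + 1 + 2*log(2))/3 - exp(3*x/2)/6


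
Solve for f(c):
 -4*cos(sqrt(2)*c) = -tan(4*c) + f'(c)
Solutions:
 f(c) = C1 - log(cos(4*c))/4 - 2*sqrt(2)*sin(sqrt(2)*c)


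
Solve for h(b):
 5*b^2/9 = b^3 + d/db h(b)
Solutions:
 h(b) = C1 - b^4/4 + 5*b^3/27


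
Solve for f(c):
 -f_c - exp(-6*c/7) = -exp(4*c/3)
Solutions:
 f(c) = C1 + 3*exp(4*c/3)/4 + 7*exp(-6*c/7)/6


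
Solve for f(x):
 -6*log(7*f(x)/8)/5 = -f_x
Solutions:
 5*Integral(1/(-log(_y) - log(7) + 3*log(2)), (_y, f(x)))/6 = C1 - x


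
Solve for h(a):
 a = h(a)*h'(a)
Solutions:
 h(a) = -sqrt(C1 + a^2)
 h(a) = sqrt(C1 + a^2)


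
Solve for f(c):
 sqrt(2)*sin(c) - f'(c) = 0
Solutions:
 f(c) = C1 - sqrt(2)*cos(c)


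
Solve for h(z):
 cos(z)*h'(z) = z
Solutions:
 h(z) = C1 + Integral(z/cos(z), z)


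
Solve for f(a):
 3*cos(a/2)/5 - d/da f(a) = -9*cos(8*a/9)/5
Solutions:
 f(a) = C1 + 6*sin(a/2)/5 + 81*sin(8*a/9)/40


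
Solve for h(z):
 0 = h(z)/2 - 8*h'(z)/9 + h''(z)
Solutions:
 h(z) = (C1*sin(7*sqrt(2)*z/18) + C2*cos(7*sqrt(2)*z/18))*exp(4*z/9)


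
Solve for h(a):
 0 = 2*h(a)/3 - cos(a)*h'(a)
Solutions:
 h(a) = C1*(sin(a) + 1)^(1/3)/(sin(a) - 1)^(1/3)


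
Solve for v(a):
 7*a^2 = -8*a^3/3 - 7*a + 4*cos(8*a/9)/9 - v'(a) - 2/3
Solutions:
 v(a) = C1 - 2*a^4/3 - 7*a^3/3 - 7*a^2/2 - 2*a/3 + sin(8*a/9)/2


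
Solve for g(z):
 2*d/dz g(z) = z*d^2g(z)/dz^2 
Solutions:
 g(z) = C1 + C2*z^3


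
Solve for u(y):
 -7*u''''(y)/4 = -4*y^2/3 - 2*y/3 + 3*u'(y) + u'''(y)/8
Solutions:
 u(y) = C1 + C2*exp(y*(-2 + (252*sqrt(63506) + 63505)^(-1/3) + (252*sqrt(63506) + 63505)^(1/3))/84)*sin(sqrt(3)*y*(-(252*sqrt(63506) + 63505)^(1/3) + (252*sqrt(63506) + 63505)^(-1/3))/84) + C3*exp(y*(-2 + (252*sqrt(63506) + 63505)^(-1/3) + (252*sqrt(63506) + 63505)^(1/3))/84)*cos(sqrt(3)*y*(-(252*sqrt(63506) + 63505)^(1/3) + (252*sqrt(63506) + 63505)^(-1/3))/84) + C4*exp(-y*((252*sqrt(63506) + 63505)^(-1/3) + 1 + (252*sqrt(63506) + 63505)^(1/3))/42) + 4*y^3/27 + y^2/9 - y/27


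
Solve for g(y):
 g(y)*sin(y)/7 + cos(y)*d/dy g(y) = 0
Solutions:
 g(y) = C1*cos(y)^(1/7)


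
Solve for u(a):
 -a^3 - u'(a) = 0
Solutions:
 u(a) = C1 - a^4/4


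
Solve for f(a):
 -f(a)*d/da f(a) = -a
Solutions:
 f(a) = -sqrt(C1 + a^2)
 f(a) = sqrt(C1 + a^2)


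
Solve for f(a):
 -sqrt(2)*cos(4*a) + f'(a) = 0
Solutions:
 f(a) = C1 + sqrt(2)*sin(4*a)/4


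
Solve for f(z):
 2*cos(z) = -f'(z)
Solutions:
 f(z) = C1 - 2*sin(z)


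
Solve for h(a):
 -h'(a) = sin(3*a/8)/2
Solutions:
 h(a) = C1 + 4*cos(3*a/8)/3


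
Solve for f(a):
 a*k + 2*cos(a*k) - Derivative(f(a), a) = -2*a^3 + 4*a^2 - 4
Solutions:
 f(a) = C1 + a^4/2 - 4*a^3/3 + a^2*k/2 + 4*a + 2*sin(a*k)/k


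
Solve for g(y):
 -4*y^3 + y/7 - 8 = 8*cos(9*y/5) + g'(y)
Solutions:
 g(y) = C1 - y^4 + y^2/14 - 8*y - 40*sin(9*y/5)/9


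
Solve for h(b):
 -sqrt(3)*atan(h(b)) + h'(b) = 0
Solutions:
 Integral(1/atan(_y), (_y, h(b))) = C1 + sqrt(3)*b


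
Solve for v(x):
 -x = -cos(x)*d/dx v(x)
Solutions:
 v(x) = C1 + Integral(x/cos(x), x)


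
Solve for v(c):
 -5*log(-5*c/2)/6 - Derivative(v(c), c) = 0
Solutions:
 v(c) = C1 - 5*c*log(-c)/6 + 5*c*(-log(5) + log(2) + 1)/6


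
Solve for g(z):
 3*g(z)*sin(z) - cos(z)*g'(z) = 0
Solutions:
 g(z) = C1/cos(z)^3


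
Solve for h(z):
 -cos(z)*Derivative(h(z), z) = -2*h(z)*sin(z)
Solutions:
 h(z) = C1/cos(z)^2


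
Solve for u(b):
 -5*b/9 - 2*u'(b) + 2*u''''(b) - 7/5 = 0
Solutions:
 u(b) = C1 + C4*exp(b) - 5*b^2/36 - 7*b/10 + (C2*sin(sqrt(3)*b/2) + C3*cos(sqrt(3)*b/2))*exp(-b/2)


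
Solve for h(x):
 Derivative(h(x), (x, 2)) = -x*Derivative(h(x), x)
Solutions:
 h(x) = C1 + C2*erf(sqrt(2)*x/2)


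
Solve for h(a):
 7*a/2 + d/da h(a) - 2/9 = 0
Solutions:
 h(a) = C1 - 7*a^2/4 + 2*a/9


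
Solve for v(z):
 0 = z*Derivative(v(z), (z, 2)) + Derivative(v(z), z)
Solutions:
 v(z) = C1 + C2*log(z)


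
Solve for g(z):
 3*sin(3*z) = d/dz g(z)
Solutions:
 g(z) = C1 - cos(3*z)


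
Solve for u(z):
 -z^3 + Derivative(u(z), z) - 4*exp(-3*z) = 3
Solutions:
 u(z) = C1 + z^4/4 + 3*z - 4*exp(-3*z)/3


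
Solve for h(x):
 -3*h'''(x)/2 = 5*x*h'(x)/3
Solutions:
 h(x) = C1 + Integral(C2*airyai(-30^(1/3)*x/3) + C3*airybi(-30^(1/3)*x/3), x)


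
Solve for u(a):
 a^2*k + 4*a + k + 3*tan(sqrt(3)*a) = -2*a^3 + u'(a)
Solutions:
 u(a) = C1 + a^4/2 + a^3*k/3 + 2*a^2 + a*k - sqrt(3)*log(cos(sqrt(3)*a))


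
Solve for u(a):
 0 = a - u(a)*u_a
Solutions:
 u(a) = -sqrt(C1 + a^2)
 u(a) = sqrt(C1 + a^2)


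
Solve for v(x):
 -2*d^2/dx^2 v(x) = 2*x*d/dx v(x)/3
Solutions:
 v(x) = C1 + C2*erf(sqrt(6)*x/6)


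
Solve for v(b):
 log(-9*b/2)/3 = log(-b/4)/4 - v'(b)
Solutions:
 v(b) = C1 - b*log(-b)/12 + b*(1 - 2*log(162))/12


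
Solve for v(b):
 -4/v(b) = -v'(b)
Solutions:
 v(b) = -sqrt(C1 + 8*b)
 v(b) = sqrt(C1 + 8*b)


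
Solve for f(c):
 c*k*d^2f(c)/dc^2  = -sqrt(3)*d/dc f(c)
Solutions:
 f(c) = C1 + c^(((re(k) - sqrt(3))*re(k) + im(k)^2)/(re(k)^2 + im(k)^2))*(C2*sin(sqrt(3)*log(c)*Abs(im(k))/(re(k)^2 + im(k)^2)) + C3*cos(sqrt(3)*log(c)*im(k)/(re(k)^2 + im(k)^2)))


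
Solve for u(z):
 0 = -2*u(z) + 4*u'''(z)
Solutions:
 u(z) = C3*exp(2^(2/3)*z/2) + (C1*sin(2^(2/3)*sqrt(3)*z/4) + C2*cos(2^(2/3)*sqrt(3)*z/4))*exp(-2^(2/3)*z/4)


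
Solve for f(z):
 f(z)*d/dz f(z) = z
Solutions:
 f(z) = -sqrt(C1 + z^2)
 f(z) = sqrt(C1 + z^2)


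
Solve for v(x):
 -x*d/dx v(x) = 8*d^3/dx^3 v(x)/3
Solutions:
 v(x) = C1 + Integral(C2*airyai(-3^(1/3)*x/2) + C3*airybi(-3^(1/3)*x/2), x)


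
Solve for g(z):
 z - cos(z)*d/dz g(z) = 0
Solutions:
 g(z) = C1 + Integral(z/cos(z), z)


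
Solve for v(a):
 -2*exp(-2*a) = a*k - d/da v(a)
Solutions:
 v(a) = C1 + a^2*k/2 - exp(-2*a)


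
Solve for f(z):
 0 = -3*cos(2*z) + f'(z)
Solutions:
 f(z) = C1 + 3*sin(2*z)/2


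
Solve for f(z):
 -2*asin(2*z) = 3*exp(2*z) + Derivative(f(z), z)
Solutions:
 f(z) = C1 - 2*z*asin(2*z) - sqrt(1 - 4*z^2) - 3*exp(2*z)/2


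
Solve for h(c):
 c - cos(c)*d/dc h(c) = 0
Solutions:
 h(c) = C1 + Integral(c/cos(c), c)


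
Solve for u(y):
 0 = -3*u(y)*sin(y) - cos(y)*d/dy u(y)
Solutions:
 u(y) = C1*cos(y)^3


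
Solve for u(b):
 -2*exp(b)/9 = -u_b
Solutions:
 u(b) = C1 + 2*exp(b)/9


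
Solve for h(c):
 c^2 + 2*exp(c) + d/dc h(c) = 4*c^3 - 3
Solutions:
 h(c) = C1 + c^4 - c^3/3 - 3*c - 2*exp(c)


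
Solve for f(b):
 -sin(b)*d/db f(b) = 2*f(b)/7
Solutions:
 f(b) = C1*(cos(b) + 1)^(1/7)/(cos(b) - 1)^(1/7)


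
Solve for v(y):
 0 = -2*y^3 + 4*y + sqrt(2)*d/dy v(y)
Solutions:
 v(y) = C1 + sqrt(2)*y^4/4 - sqrt(2)*y^2


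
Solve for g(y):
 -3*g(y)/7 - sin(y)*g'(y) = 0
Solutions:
 g(y) = C1*(cos(y) + 1)^(3/14)/(cos(y) - 1)^(3/14)


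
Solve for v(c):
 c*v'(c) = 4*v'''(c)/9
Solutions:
 v(c) = C1 + Integral(C2*airyai(2^(1/3)*3^(2/3)*c/2) + C3*airybi(2^(1/3)*3^(2/3)*c/2), c)
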